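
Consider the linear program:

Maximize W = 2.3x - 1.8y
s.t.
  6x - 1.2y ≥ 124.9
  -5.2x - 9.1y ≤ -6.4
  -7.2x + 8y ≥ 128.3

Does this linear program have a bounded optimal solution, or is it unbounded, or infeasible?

From the feasible point (28829/984, 13909/328), moving in the direction (8, 7.2) keeps every constraint satisfied while W increases without bound.

unbounded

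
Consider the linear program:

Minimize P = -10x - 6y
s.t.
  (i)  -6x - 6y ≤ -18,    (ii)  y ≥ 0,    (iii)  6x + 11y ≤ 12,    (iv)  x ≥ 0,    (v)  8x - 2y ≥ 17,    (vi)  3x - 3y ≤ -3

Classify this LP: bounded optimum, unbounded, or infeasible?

infeasible

The boundaries 8x - 2y = 17 and 3x - 3y = -3 meet at (19/6, 25/6), but that point violates 6x + 11y ≤ 12. Every candidate vertex is excluded by some other constraint, so the feasible region is empty.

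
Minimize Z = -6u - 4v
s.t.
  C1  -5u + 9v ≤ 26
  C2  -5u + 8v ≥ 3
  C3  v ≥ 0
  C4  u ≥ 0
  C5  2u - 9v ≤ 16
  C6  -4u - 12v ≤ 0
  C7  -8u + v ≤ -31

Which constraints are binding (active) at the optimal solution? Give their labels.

C1 and C2

Feasible corners and Z = -6u - 4v:
  (181/5, 23) → Z = -1546/5
  (305/67, 363/67) → Z = -3282/67
  (251/59, 179/59) → Z = -2222/59

The minimum is at (181/5, 23). Substituting into each constraint, equality holds for C1 and C2; the remaining constraints have slack.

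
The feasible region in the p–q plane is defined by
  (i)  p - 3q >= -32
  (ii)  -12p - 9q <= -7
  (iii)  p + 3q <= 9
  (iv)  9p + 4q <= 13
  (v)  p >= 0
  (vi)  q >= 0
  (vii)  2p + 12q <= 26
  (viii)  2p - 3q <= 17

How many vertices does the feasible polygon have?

5

Of the 28 pairwise boundary intersections, those satisfying every inequality are:
  (0, 7/9)
  (7/12, 0)
  (13/9, 0)
  (13/25, 52/25)
  (0, 13/6)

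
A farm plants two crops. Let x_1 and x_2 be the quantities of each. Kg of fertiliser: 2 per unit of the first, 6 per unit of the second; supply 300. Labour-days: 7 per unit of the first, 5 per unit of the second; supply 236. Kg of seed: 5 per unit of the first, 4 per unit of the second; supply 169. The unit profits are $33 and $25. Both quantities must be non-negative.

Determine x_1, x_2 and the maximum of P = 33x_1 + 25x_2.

x_1 = 33, x_2 = 1, maximum P = 1114

Feasible corners and P = 33x_1 + 25x_2:
  (0, 0) → P = 0
  (0, 169/4) → P = 4225/4
  (236/7, 0) → P = 7788/7
  (33, 1) → P = 1114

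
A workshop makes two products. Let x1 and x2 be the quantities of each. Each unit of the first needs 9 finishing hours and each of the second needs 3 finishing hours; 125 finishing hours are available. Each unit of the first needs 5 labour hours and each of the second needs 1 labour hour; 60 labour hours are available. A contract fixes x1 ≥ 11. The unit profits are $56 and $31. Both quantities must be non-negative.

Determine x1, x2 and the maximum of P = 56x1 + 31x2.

x1 = 11, x2 = 5, maximum P = 771

Extreme points and P = 56x1 + 31x2:
  (12, 0) → P = 672
  (11, 0) → P = 616
  (11, 5) → P = 771

At the optimal vertex, 5x1 + x2 = 60 and x1 = 11.
Solving simultaneously gives x1 = 11, x2 = 5.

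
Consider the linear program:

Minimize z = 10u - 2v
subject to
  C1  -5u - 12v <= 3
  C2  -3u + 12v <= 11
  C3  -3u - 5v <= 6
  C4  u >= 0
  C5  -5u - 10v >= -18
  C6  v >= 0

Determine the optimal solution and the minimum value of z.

u = 0, v = 11/12, minimum z = -11/6

Vertices and z = 10u - 2v:
  (0, 11/12) → z = -11/6
  (53/45, 109/90) → z = 421/45
  (0, 0) → z = 0
  (18/5, 0) → z = 36

The binding constraints are -3u + 12v = 11 and u = 0.
Solving simultaneously gives u = 0, v = 11/12.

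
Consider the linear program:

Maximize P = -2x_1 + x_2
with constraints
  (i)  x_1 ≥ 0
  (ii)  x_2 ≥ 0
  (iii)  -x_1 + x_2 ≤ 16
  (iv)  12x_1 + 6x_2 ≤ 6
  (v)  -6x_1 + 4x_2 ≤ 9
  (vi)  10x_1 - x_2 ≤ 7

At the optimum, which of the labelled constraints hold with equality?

(i) and (iv)

Extreme points and P = -2x_1 + x_2:
  (0, 0) → P = 0
  (0, 1) → P = 1
  (1/2, 0) → P = -1

The maximum is at (0, 1). Substituting into each constraint, equality holds for (i) and (iv); the remaining constraints have slack.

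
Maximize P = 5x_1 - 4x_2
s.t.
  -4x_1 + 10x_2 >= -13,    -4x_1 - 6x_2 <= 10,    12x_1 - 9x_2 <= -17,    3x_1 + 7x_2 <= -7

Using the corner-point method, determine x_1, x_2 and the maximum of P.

x_1 = -16/9, x_2 = -13/27, maximum P = -188/27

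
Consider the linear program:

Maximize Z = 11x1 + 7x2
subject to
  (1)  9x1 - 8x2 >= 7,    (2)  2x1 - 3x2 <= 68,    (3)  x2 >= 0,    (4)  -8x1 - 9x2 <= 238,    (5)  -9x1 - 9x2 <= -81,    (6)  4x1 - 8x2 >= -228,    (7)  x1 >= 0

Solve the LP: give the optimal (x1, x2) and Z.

Feasible corners and Z = 11x1 + 7x2:
  (79/17, 74/17) → Z = 1387/17
  (47, 52) → Z = 881
  (34, 0) → Z = 374
  (307, 182) → Z = 4651
  (9, 0) → Z = 99

x1 = 307, x2 = 182, maximum Z = 4651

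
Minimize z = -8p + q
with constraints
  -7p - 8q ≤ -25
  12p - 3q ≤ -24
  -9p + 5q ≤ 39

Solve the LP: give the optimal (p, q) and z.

p = -1/11, q = 84/11, minimum z = 92/11

Extreme points and z = -8p + q:
  (-1, 4) → z = 12
  (-187/107, 498/107) → z = 1994/107
  (-1/11, 84/11) → z = 92/11

The optimum lies where 12p - 3q = -24 and -9p + 5q = 39.
Solving simultaneously gives p = -1/11, q = 84/11.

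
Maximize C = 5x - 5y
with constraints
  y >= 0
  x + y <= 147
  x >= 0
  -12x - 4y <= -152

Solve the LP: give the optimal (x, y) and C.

At the optimal vertex, y = 0 and x + y = 147.
Solving simultaneously gives x = 147, y = 0.

x = 147, y = 0, maximum C = 735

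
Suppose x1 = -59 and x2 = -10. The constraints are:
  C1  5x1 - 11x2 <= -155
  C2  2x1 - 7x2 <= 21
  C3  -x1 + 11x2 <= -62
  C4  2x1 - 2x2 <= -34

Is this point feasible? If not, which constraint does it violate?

not feasible — violates C3

Constraint C3: -x1 + 11x2 = -51, which is not ≤ -62. All other constraints are satisfied.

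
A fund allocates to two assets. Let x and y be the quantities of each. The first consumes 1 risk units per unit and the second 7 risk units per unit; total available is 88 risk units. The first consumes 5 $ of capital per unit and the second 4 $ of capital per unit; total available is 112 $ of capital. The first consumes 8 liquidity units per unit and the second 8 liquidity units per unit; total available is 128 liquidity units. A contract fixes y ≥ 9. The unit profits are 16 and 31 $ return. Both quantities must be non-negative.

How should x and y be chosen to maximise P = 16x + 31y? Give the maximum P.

x = 4, y = 12, maximum P = 436

Corner points and P = 16x + 31y:
  (0, 88/7) → P = 2728/7
  (0, 9) → P = 279
  (4, 12) → P = 436
  (7, 9) → P = 391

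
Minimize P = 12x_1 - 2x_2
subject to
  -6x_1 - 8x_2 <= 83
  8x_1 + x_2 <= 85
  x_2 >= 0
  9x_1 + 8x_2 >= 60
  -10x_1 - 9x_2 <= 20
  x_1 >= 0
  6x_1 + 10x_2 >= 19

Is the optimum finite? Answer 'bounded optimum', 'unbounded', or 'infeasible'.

bounded optimum

Extreme points and P = 12x_1 - 2x_2:
  (85/8, 0) → P = 255/2
  (0, 85) → P = -170
  (20/3, 0) → P = 80
  (0, 15/2) → P = -15
The feasible region has finitely many vertices and no improving ray; the minimum is -170 at (0, 85).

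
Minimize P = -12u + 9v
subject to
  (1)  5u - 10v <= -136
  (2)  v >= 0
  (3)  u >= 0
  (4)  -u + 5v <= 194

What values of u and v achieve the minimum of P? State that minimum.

The optimum lies where 5u - 10v = -136 and -u + 5v = 194.
Solving simultaneously gives u = 84, v = 278/5.

u = 84, v = 278/5, minimum P = -2538/5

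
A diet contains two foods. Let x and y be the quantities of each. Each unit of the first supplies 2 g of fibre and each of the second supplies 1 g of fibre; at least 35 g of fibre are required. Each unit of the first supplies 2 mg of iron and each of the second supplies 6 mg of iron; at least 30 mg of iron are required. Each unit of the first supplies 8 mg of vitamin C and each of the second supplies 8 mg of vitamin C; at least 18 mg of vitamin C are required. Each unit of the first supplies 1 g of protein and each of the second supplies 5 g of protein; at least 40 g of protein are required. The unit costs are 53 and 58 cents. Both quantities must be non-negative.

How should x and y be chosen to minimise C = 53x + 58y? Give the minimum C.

x = 15, y = 5, minimum C = 1085

Feasible corners and C = 53x + 58y:
  (0, 35) → C = 2030
  (40, 0) → C = 2120
  (15, 5) → C = 1085
The feasible region is unbounded (it extends along (0, 1), (1, 0)), but C strictly increases along every unbounded feasible direction, so there is no improving ray and the minimum is attained at a vertex.

The binding constraints are 2x + y = 35 and x + 5y = 40.
Solving simultaneously gives x = 15, y = 5.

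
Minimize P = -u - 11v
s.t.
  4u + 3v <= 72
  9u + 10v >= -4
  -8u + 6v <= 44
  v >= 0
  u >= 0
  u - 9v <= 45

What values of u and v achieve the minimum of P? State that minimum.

u = 25/4, v = 47/3, minimum P = -2143/12

Vertices and P = -u - 11v:
  (25/4, 47/3) → P = -2143/12
  (18, 0) → P = -18
  (0, 22/3) → P = -242/3
  (0, 0) → P = 0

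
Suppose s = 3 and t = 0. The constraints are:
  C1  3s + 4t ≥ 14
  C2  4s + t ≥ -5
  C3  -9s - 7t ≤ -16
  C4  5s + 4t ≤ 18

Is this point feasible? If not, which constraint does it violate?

Constraint C1: 3s + 4t = 9, which is not ≥ 14. All other constraints are satisfied.

not feasible — violates C1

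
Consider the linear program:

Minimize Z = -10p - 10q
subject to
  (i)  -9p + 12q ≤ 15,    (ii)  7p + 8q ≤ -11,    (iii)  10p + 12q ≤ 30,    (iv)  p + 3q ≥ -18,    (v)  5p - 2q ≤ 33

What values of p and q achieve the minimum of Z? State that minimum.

p = 121/27, q = -143/27, minimum Z = 220/27

Feasible corners and Z = -10p - 10q:
  (-21/13, 1/26) → Z = 205/13
  (-87/13, -49/13) → Z = 1360/13
  (121/27, -143/27) → Z = 220/27
  (63/17, -123/17) → Z = 600/17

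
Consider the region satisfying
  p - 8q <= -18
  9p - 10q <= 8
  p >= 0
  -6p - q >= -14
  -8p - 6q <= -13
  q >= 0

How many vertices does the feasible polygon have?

The feasible vertices (each the meet of two boundaries and inside every other half-plane) are:
  (0, 9/4)
  (94/49, 122/49)
  (0, 14)

3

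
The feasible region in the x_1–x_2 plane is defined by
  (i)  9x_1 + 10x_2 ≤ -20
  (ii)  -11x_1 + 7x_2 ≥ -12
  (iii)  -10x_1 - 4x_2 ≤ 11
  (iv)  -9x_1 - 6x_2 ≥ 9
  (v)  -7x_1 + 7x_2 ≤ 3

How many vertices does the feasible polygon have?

3

Intersecting each pair of boundary lines and keeping only the points that satisfy every inequality leaves:
  (-20/173, -328/173)
  (-15/32, -101/64)
  (-29/114, -241/114)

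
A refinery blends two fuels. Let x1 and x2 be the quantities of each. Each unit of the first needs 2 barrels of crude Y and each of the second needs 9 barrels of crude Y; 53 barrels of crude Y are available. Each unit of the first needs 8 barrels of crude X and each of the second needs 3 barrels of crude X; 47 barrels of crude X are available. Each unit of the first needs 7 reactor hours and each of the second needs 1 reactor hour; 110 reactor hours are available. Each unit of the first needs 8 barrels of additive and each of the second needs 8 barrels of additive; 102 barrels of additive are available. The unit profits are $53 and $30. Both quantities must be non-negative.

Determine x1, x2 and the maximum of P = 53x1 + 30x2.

The binding constraints are 2x1 + 9x2 = 53 and 8x1 + 3x2 = 47.
Solving simultaneously gives x1 = 4, x2 = 5.

x1 = 4, x2 = 5, maximum P = 362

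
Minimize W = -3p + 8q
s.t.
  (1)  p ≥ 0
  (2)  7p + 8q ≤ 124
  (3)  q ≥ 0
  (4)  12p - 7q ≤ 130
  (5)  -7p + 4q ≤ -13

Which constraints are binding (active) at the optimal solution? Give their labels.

Vertices and W = -3p + 8q:
  (1908/145, 578/145) → W = -220/29
  (50/7, 37/4) → W = 368/7
  (65/6, 0) → W = -65/2
  (13/7, 0) → W = -39/7

The minimum is at (65/6, 0). Substituting into each constraint, equality holds for (3) and (4); the remaining constraints have slack.

(3) and (4)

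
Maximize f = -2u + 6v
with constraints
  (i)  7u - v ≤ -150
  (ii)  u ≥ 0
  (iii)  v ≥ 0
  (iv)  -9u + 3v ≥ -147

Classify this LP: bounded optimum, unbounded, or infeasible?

From the feasible point (0, 150), moving in the direction (0, 1) keeps every constraint satisfied while f increases without bound.

unbounded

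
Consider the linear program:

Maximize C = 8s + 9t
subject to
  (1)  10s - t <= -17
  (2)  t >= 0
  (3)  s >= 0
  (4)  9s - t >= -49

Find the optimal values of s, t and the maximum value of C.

s = 32, t = 337, maximum C = 3289

Extreme points and C = 8s + 9t:
  (0, 17) → C = 153
  (32, 337) → C = 3289
  (0, 49) → C = 441

The optimum lies where 10s - t = -17 and 9s - t = -49.
Solving simultaneously gives s = 32, t = 337.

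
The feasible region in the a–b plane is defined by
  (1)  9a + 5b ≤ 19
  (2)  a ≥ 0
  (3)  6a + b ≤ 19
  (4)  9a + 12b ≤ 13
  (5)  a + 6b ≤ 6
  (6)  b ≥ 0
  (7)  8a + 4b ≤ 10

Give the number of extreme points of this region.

Of the 21 pairwise boundary intersections, those satisfying every inequality are:
  (0, 1)
  (0, 0)
  (1/7, 41/42)
  (17/15, 7/30)
  (5/4, 0)

5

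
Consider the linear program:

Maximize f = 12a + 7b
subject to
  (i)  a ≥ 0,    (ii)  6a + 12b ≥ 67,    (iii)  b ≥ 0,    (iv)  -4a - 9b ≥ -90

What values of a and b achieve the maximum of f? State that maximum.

The optimum lies where b = 0 and -4a - 9b = -90.
Solving simultaneously gives a = 45/2, b = 0.

a = 45/2, b = 0, maximum f = 270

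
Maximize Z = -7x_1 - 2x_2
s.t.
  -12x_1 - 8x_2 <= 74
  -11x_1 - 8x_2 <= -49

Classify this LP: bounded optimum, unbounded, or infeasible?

From the feasible point (-123, 701/4), moving in the direction (-8, 12) keeps every constraint satisfied while Z increases without bound.

unbounded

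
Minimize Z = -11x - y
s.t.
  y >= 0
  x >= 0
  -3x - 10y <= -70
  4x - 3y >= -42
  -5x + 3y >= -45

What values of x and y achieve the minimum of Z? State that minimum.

x = 87, y = 130, minimum Z = -1087

Corner points and Z = -11x - y:
  (0, 7) → Z = -7
  (0, 14) → Z = -14
  (660/59, 215/59) → Z = -7475/59
  (87, 130) → Z = -1087

At the optimal vertex, 4x - 3y = -42 and -5x + 3y = -45.
Solving simultaneously gives x = 87, y = 130.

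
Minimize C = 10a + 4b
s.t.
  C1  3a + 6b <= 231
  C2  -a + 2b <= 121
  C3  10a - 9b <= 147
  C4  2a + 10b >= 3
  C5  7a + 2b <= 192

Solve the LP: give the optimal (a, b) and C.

a = -86, b = 35/2, minimum C = -790

Extreme points and C = 10a + 4b:
  (-22, 99/2) → C = -22
  (115/6, 347/12) → C = 922/3
  (-86, 35/2) → C = -790
  (1497/118, -132/59) → C = 6957/59
  (2022/83, 891/83) → C = 23784/83

The optimum lies where -a + 2b = 121 and 2a + 10b = 3.
Solving simultaneously gives a = -86, b = 35/2.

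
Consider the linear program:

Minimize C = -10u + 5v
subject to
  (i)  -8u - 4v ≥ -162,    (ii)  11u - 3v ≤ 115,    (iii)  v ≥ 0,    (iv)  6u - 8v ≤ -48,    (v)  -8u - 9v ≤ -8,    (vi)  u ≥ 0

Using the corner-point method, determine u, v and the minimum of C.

u = 138/11, v = 339/22, minimum C = -1065/22

Corner points and C = -10u + 5v:
  (138/11, 339/22) → C = -1065/22
  (0, 81/2) → C = 405/2
  (0, 6) → C = 30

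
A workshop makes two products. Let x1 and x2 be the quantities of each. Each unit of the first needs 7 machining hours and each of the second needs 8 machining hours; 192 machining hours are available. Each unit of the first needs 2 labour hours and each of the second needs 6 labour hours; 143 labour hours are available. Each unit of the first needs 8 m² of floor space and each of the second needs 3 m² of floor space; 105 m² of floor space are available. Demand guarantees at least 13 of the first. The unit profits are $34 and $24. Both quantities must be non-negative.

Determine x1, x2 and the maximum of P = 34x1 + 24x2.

Vertices and P = 34x1 + 24x2:
  (105/8, 0) → P = 1785/4
  (13, 0) → P = 442
  (13, 1/3) → P = 450

x1 = 13, x2 = 1/3, maximum P = 450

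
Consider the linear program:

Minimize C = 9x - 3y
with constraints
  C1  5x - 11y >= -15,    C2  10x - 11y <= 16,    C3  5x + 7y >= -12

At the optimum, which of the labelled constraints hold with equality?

C1 and C3

Vertices and C = 9x - 3y:
  (31/5, 46/11) → C = 2379/55
  (-79/30, 1/6) → C = -121/5
  (-4/25, -8/5) → C = 84/25

The minimum is at (-79/30, 1/6). Substituting into each constraint, equality holds for C1 and C3; the remaining constraints have slack.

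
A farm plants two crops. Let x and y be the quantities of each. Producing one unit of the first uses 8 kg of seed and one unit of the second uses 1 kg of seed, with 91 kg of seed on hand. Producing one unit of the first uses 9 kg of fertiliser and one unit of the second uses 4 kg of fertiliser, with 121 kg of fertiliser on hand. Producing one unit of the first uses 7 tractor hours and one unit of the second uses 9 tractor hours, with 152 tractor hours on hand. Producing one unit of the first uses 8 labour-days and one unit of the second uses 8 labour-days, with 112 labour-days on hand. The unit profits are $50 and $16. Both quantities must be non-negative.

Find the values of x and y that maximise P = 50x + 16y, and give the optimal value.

Extreme points and P = 50x + 16y:
  (0, 0) → P = 0
  (0, 14) → P = 224
  (91/8, 0) → P = 2275/4
  (11, 3) → P = 598

The optimum lies where 8x + y = 91 and 8x + 8y = 112.
Solving simultaneously gives x = 11, y = 3.

x = 11, y = 3, maximum P = 598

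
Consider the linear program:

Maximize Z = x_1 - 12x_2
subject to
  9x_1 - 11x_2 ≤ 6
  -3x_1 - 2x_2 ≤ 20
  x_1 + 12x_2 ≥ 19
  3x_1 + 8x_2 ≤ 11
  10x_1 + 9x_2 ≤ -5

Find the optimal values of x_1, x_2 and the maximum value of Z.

x_1 = -77/37, x_2 = 65/37, maximum Z = -857/37

Vertices and Z = x_1 - 12x_2:
  (-139/17, 77/34) → Z = -601/17
  (-91/9, 31/6) → Z = -649/9
  (-77/37, 65/37) → Z = -857/37
  (-139/53, 125/53) → Z = -1639/53

The optimum lies where x_1 + 12x_2 = 19 and 10x_1 + 9x_2 = -5.
Solving simultaneously gives x_1 = -77/37, x_2 = 65/37.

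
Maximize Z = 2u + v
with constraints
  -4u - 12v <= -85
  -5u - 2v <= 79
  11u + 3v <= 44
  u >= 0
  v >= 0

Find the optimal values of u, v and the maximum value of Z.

u = 0, v = 44/3, maximum Z = 44/3

Corner points and Z = 2u + v:
  (91/40, 253/40) → Z = 87/8
  (0, 85/12) → Z = 85/12
  (0, 44/3) → Z = 44/3

The optimum lies where 11u + 3v = 44 and u = 0.
Solving simultaneously gives u = 0, v = 44/3.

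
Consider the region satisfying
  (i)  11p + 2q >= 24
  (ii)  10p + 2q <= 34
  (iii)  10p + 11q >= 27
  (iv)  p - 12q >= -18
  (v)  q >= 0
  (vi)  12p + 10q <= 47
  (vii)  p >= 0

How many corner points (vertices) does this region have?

6

Intersecting each pair of boundary lines and keeping only the points that satisfy every inequality leaves:
  (210/101, 57/101)
  (126/67, 111/67)
  (17/5, 0)
  (123/38, 31/38)
  (27/10, 0)
  (192/77, 263/154)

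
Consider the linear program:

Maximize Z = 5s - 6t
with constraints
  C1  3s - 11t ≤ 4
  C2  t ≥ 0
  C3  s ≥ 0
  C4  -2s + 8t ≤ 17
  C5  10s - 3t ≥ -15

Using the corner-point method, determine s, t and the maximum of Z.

s = 219/2, t = 59/2, maximum Z = 741/2

Corner points and Z = 5s - 6t:
  (4/3, 0) → Z = 20/3
  (219/2, 59/2) → Z = 741/2
  (0, 0) → Z = 0
  (0, 17/8) → Z = -51/4

The optimum lies where 3s - 11t = 4 and -2s + 8t = 17.
Solving simultaneously gives s = 219/2, t = 59/2.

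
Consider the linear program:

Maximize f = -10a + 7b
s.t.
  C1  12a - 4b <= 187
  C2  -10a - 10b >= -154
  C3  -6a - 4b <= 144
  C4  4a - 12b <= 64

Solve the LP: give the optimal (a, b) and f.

a = -514/5, b = 591/5, maximum f = 9277/5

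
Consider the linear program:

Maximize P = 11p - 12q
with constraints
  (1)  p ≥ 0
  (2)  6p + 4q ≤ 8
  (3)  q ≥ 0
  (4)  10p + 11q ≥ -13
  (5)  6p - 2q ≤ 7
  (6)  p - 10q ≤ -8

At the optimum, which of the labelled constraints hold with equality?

(2) and (6)

Vertices and P = 11p - 12q:
  (0, 2) → P = -24
  (0, 4/5) → P = -48/5
  (3/4, 7/8) → P = -9/4

The maximum is at (3/4, 7/8). Substituting into each constraint, equality holds for (2) and (6); the remaining constraints have slack.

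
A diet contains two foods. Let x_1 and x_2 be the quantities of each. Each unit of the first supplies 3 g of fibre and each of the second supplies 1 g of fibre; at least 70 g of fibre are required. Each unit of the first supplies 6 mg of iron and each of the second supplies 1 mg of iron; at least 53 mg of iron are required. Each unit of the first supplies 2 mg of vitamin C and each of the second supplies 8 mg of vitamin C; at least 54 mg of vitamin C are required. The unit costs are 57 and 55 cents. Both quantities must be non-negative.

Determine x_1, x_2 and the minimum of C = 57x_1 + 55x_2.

Corner points and C = 57x_1 + 55x_2:
  (0, 70) → C = 3850
  (27, 0) → C = 1539
  (23, 1) → C = 1366
The feasible region is unbounded (it extends along (0, 1), (1, 0)), but C strictly increases along every unbounded feasible direction, so there is no improving ray and the minimum is attained at a vertex.

The optimum lies where 3x_1 + x_2 = 70 and 2x_1 + 8x_2 = 54.
Solving simultaneously gives x_1 = 23, x_2 = 1.

x_1 = 23, x_2 = 1, minimum C = 1366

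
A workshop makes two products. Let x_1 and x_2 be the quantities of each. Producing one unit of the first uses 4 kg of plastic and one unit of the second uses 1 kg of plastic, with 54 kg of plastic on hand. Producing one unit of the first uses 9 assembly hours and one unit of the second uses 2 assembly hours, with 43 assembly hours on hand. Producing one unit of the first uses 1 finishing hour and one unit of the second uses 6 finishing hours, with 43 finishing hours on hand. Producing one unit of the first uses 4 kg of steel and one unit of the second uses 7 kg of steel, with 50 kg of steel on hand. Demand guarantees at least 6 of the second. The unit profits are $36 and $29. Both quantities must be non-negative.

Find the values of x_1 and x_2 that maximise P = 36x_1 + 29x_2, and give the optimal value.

Corner points and P = 36x_1 + 29x_2:
  (0, 50/7) → P = 1450/7
  (0, 6) → P = 174
  (2, 6) → P = 246

x_1 = 2, x_2 = 6, maximum P = 246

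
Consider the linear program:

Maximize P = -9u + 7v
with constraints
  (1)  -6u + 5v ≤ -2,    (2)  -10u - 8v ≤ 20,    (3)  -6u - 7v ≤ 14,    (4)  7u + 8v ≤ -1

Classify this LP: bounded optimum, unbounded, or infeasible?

bounded optimum

Corner points and P = -9u + 7v:
  (-7/9, -4/3) → P = -7/3
  (11/83, -20/83) → P = -239/83
  (105, -92) → P = -1589
The feasible region has finitely many vertices and no improving ray; the maximum is -7/3 at (-7/9, -4/3).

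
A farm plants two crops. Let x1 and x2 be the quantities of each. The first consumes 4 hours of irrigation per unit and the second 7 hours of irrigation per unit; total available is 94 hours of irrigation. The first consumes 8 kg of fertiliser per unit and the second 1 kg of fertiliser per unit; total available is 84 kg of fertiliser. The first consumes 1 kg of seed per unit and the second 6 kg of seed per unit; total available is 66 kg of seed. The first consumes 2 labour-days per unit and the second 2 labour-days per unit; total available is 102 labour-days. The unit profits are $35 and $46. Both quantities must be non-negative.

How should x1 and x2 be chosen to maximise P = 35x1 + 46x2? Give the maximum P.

Corner points and P = 35x1 + 46x2:
  (0, 0) → P = 0
  (0, 11) → P = 506
  (21/2, 0) → P = 735/2
  (19/2, 8) → P = 1401/2
  (6, 10) → P = 670

x1 = 19/2, x2 = 8, maximum P = 1401/2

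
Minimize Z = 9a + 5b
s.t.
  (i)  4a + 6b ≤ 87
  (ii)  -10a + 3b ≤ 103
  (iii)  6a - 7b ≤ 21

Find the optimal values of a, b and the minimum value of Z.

The binding constraints are -10a + 3b = 103 and 6a - 7b = 21.
Solving simultaneously gives a = -196/13, b = -207/13.

a = -196/13, b = -207/13, minimum Z = -2799/13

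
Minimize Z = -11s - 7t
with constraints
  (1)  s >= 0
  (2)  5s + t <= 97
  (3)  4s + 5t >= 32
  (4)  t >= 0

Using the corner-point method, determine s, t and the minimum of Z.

s = 0, t = 97, minimum Z = -679

Vertices and Z = -11s - 7t:
  (0, 97) → Z = -679
  (0, 32/5) → Z = -224/5
  (97/5, 0) → Z = -1067/5
  (8, 0) → Z = -88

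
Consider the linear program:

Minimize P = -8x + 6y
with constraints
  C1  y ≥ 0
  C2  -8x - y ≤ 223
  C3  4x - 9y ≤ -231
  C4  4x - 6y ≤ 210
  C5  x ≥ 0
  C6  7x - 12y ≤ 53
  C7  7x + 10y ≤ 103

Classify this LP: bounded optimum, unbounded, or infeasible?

infeasible

The boundaries y = 0 and x = 0 meet at (0, 0), but that point violates 4x - 9y ≤ -231. Every candidate vertex is excluded by some other constraint, so the feasible region is empty.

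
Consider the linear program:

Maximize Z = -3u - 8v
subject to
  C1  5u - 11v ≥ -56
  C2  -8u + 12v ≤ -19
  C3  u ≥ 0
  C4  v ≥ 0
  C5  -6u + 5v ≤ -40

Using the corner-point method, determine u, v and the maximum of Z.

u = 20/3, v = 0, maximum Z = -20

Feasible corners and Z = -3u - 8v:
  (881/28, 543/28) → Z = -6987/28
  (385/32, 103/16) → Z = -2803/32
  (20/3, 0) → Z = -20
The feasible region is unbounded (it extends along (1, 0), (11, 5)), but Z strictly decreases along every unbounded feasible direction, so there is no improving ray and the maximum is attained at a vertex.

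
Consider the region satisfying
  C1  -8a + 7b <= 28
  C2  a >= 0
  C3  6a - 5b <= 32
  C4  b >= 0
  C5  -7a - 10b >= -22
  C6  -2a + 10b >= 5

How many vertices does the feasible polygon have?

Intersecting each pair of boundary lines and keeping only the points that satisfy every inequality leaves:
  (0, 11/5)
  (0, 1/2)
  (17/9, 79/90)

3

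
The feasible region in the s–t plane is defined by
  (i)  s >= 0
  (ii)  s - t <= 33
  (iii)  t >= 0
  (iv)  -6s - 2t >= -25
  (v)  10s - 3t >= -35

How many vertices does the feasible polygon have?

4

The feasible vertices (each the meet of two boundaries and inside every other half-plane) are:
  (0, 0)
  (0, 35/3)
  (25/6, 0)
  (5/38, 230/19)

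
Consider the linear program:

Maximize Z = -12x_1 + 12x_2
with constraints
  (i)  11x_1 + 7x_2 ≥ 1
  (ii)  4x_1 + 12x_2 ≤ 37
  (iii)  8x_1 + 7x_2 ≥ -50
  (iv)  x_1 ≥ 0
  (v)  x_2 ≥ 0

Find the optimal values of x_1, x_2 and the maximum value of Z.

Feasible corners and Z = -12x_1 + 12x_2:
  (0, 1/7) → Z = 12/7
  (1/11, 0) → Z = -12/11
  (0, 37/12) → Z = 37
  (37/4, 0) → Z = -111

x_1 = 0, x_2 = 37/12, maximum Z = 37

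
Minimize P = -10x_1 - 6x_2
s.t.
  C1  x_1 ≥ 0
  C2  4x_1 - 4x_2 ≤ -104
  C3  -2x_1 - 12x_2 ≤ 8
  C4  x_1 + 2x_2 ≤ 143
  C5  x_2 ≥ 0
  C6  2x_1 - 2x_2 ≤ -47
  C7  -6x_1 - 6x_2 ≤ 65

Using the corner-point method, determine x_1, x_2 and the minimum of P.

Corner points and P = -10x_1 - 6x_2:
  (0, 26) → P = -156
  (0, 143/2) → P = -429
  (91/3, 169/3) → P = -1924/3

At the optimal vertex, 4x_1 - 4x_2 = -104 and x_1 + 2x_2 = 143.
Solving simultaneously gives x_1 = 91/3, x_2 = 169/3.

x_1 = 91/3, x_2 = 169/3, minimum P = -1924/3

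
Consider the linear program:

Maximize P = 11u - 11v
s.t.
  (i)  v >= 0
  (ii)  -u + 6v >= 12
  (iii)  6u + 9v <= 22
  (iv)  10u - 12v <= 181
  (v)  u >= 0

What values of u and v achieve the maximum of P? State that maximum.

u = 8/15, v = 94/45, maximum P = -154/9

Extreme points and P = 11u - 11v:
  (8/15, 94/45) → P = -154/9
  (0, 2) → P = -22
  (0, 22/9) → P = -242/9

The binding constraints are -u + 6v = 12 and 6u + 9v = 22.
Solving simultaneously gives u = 8/15, v = 94/45.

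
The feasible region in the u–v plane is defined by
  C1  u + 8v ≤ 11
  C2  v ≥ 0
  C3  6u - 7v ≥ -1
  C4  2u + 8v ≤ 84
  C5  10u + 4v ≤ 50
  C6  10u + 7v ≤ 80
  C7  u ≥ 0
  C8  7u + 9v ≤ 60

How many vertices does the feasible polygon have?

The feasible vertices (each the meet of two boundaries and inside every other half-plane) are:
  (69/55, 67/55)
  (89/19, 15/19)
  (5, 0)
  (0, 0)
  (0, 1/7)

5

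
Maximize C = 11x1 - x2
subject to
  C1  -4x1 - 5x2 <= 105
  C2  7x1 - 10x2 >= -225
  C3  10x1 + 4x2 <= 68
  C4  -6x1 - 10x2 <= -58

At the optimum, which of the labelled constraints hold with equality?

C3 and C4

Extreme points and C = 11x1 - x2:
  (-55/32, 1363/64) → C = -2573/64
  (-167/13, 878/65) → C = -10063/65
  (112/19, 43/19) → C = 1189/19

The maximum is at (112/19, 43/19). Substituting into each constraint, equality holds for C3 and C4; the remaining constraints have slack.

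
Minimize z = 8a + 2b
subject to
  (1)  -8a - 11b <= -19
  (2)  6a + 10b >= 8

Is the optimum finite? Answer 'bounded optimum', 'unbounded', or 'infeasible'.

unbounded

From the feasible point (51/7, -25/7), moving in the direction (-11, 8) keeps every constraint satisfied while z decreases without bound.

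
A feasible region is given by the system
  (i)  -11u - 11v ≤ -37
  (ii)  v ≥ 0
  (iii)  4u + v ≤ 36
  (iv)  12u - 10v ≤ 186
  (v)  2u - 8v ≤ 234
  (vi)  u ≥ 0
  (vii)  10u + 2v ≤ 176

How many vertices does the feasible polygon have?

4

The feasible vertices (each the meet of two boundaries and inside every other half-plane) are:
  (37/11, 0)
  (0, 37/11)
  (9, 0)
  (0, 36)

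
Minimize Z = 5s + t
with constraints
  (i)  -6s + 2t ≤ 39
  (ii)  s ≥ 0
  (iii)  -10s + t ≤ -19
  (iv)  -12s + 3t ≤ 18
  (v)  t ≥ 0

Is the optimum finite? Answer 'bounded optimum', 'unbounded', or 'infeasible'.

Vertices and Z = 5s + t:
  (27/2, 60) → Z = 255/2
  (25/6, 68/3) → Z = 87/2
  (19/10, 0) → Z = 19/2
The feasible region has finitely many vertices and no improving ray; the minimum is 19/2 at (19/10, 0).

bounded optimum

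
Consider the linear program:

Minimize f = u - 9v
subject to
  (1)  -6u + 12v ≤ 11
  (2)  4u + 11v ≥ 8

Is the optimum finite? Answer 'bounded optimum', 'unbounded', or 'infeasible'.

From the feasible point (-25/114, 46/57), moving in the direction (12, 6) keeps every constraint satisfied while f decreases without bound.

unbounded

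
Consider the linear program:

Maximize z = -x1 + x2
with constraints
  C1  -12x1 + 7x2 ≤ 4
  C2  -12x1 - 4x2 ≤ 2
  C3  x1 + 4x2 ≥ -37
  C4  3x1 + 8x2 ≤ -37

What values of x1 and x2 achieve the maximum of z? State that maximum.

x1 = 11/7, x2 = -73/14, maximum z = -95/14

At the optimal vertex, -12x1 - 4x2 = 2 and 3x1 + 8x2 = -37.
Solving simultaneously gives x1 = 11/7, x2 = -73/14.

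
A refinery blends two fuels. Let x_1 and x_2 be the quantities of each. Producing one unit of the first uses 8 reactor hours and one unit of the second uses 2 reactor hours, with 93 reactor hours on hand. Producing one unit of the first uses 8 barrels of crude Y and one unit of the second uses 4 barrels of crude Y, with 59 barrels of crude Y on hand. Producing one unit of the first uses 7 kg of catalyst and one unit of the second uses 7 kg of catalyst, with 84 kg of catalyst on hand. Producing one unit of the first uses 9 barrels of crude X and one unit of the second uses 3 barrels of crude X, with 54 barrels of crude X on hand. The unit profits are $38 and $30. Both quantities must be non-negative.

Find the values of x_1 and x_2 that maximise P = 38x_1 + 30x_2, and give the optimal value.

x_1 = 11/4, x_2 = 37/4, maximum P = 382

Corner points and P = 38x_1 + 30x_2:
  (0, 0) → P = 0
  (0, 12) → P = 360
  (6, 0) → P = 228
  (11/4, 37/4) → P = 382
  (13/4, 33/4) → P = 371

The optimum lies where 8x_1 + 4x_2 = 59 and 7x_1 + 7x_2 = 84.
Solving simultaneously gives x_1 = 11/4, x_2 = 37/4.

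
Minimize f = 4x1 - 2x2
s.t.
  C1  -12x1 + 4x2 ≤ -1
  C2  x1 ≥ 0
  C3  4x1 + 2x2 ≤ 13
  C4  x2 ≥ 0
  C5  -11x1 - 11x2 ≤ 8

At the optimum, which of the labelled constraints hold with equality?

Extreme points and f = 4x1 - 2x2:
  (27/20, 19/5) → f = -11/5
  (1/12, 0) → f = 1/3
  (13/4, 0) → f = 13

The minimum is at (27/20, 19/5). Substituting into each constraint, equality holds for C1 and C3; the remaining constraints have slack.

C1 and C3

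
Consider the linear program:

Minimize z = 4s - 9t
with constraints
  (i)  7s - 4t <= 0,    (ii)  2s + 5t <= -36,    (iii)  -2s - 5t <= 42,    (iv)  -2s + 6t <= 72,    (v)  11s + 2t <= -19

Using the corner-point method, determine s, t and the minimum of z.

Vertices and z = 4s - 9t:
  (-144/43, -252/43) → z = 1692/43
  (-168/43, -294/43) → z = 1974/43
  (-288/11, 36/11) → z = -1476/11
  (-306/11, 30/11) → z = -1494/11

The binding constraints are -2s - 5t = 42 and -2s + 6t = 72.
Solving simultaneously gives s = -306/11, t = 30/11.

s = -306/11, t = 30/11, minimum z = -1494/11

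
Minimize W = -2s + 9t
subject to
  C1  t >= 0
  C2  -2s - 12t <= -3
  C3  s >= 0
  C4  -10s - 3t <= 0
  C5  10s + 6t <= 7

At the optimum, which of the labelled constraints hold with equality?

Extreme points and W = -2s + 9t:
  (0, 1/4) → W = 9/4
  (11/18, 4/27) → W = 1/9
  (0, 7/6) → W = 21/2

The minimum is at (11/18, 4/27). Substituting into each constraint, equality holds for C2 and C5; the remaining constraints have slack.

C2 and C5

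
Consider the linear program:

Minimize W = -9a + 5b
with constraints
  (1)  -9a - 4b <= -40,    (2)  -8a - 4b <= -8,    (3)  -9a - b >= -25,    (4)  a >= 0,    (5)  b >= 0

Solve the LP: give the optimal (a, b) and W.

a = 20/9, b = 5, minimum W = 5

Vertices and W = -9a + 5b:
  (20/9, 5) → W = 5
  (0, 10) → W = 50
  (0, 25) → W = 125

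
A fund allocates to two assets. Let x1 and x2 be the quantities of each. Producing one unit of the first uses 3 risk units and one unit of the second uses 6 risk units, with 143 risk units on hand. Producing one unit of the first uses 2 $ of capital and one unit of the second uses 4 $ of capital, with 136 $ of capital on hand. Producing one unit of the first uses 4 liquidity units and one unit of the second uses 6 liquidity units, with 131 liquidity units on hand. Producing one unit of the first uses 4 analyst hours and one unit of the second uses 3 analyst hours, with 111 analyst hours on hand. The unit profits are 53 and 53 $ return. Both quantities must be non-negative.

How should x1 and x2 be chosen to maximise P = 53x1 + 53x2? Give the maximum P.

Vertices and P = 53x1 + 53x2:
  (0, 0) → P = 0
  (0, 131/6) → P = 6943/6
  (111/4, 0) → P = 5883/4
  (91/4, 20/3) → P = 18709/12

The binding constraints are 4x1 + 6x2 = 131 and 4x1 + 3x2 = 111.
Solving simultaneously gives x1 = 91/4, x2 = 20/3.

x1 = 91/4, x2 = 20/3, maximum P = 18709/12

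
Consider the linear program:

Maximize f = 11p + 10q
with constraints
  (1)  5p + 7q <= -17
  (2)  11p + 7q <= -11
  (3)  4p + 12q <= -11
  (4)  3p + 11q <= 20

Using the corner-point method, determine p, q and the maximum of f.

p = 1, q = -22/7, maximum f = -143/7

The feasible region is unbounded (it extends along (-11, 3), (7, -11)), but f strictly decreases along every unbounded feasible direction, so there is no improving ray and the maximum is attained at a vertex.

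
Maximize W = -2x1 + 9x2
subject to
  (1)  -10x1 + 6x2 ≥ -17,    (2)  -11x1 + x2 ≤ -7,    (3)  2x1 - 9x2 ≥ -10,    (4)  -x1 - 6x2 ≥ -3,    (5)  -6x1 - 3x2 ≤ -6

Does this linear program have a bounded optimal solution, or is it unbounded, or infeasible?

Feasible corners and W = -2x1 + 9x2:
  (20/11, 13/66) → W = -41/22
  (29/22, -7/11) → W = -92/11
  (9/11, 4/11) → W = 18/11
The feasible region has finitely many vertices and no improving ray; the maximum is 18/11 at (9/11, 4/11).

bounded optimum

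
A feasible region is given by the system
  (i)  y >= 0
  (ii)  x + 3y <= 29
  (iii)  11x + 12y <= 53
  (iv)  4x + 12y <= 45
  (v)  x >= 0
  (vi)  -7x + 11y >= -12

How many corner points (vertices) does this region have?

Intersecting each pair of boundary lines and keeping only the points that satisfy every inequality leaves:
  (0, 0)
  (12/7, 0)
  (8/7, 283/84)
  (727/205, 239/205)
  (0, 15/4)

5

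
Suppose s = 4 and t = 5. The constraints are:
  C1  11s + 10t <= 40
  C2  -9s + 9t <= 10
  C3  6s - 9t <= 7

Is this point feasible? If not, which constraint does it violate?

Constraint C1: 11s + 10t = 94, which is not ≤ 40. All other constraints are satisfied.

not feasible — violates C1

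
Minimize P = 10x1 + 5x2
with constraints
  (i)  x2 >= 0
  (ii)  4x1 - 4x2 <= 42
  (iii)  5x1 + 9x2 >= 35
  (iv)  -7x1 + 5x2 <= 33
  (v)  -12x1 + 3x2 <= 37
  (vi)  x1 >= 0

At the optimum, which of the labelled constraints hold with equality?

Extreme points and P = 10x1 + 5x2:
  (21/2, 0) → P = 105
  (7, 0) → P = 70
  (0, 35/9) → P = 175/9
  (0, 33/5) → P = 33
The feasible region is unbounded (it extends along (1, 1), (5, 7)), but P strictly increases along every unbounded feasible direction, so there is no improving ray and the minimum is attained at a vertex.

The minimum is at (0, 35/9). Substituting into each constraint, equality holds for (iii) and (vi); the remaining constraints have slack.

(iii) and (vi)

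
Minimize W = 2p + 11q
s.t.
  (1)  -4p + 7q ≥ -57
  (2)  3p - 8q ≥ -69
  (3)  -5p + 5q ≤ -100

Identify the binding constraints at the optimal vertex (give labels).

Vertices and W = 2p + 11q:
  (939/11, 447/11) → W = 6795/11
  (83/3, 23/3) → W = 419/3
  (229/5, 129/5) → W = 1877/5

The minimum is at (83/3, 23/3). Substituting into each constraint, equality holds for (1) and (3); the remaining constraints have slack.

(1) and (3)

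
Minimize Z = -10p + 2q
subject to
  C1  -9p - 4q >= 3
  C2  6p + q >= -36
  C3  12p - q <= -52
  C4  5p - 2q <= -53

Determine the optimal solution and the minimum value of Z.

p = -109/19, q = 231/19, minimum Z = 1552/19

The binding constraints are -9p - 4q = 3 and 5p - 2q = -53.
Solving simultaneously gives p = -109/19, q = 231/19.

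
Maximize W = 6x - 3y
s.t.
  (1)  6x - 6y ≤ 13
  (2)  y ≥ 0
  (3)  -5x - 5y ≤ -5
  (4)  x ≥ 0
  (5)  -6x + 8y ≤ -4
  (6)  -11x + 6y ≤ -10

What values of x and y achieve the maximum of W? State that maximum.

Vertices and W = 6x - 3y:
  (13/6, 0) → W = 13
  (20/3, 9/2) → W = 53/2
  (1, 0) → W = 6
  (16/17, 1/17) → W = 93/17
  (14/13, 4/13) → W = 72/13

x = 20/3, y = 9/2, maximum W = 53/2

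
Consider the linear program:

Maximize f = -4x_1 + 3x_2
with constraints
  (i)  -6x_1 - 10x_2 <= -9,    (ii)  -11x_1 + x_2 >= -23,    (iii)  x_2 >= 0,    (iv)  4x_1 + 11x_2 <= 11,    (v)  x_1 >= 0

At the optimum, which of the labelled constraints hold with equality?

(iv) and (v)

Extreme points and f = -4x_1 + 3x_2:
  (3/2, 0) → f = -6
  (0, 9/10) → f = 27/10
  (23/11, 0) → f = -92/11
  (264/125, 29/125) → f = -969/125
  (0, 1) → f = 3

The maximum is at (0, 1). Substituting into each constraint, equality holds for (iv) and (v); the remaining constraints have slack.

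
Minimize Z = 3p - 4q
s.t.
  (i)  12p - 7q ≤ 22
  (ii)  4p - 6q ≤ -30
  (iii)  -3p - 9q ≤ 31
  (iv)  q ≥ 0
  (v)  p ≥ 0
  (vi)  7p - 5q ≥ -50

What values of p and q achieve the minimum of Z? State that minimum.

Extreme points and Z = 3p - 4q:
  (171/22, 112/11) → Z = -383/22
  (460/11, 754/11) → Z = -1636/11
  (0, 5) → Z = -20
  (0, 10) → Z = -40

The binding constraints are 12p - 7q = 22 and 7p - 5q = -50.
Solving simultaneously gives p = 460/11, q = 754/11.

p = 460/11, q = 754/11, minimum Z = -1636/11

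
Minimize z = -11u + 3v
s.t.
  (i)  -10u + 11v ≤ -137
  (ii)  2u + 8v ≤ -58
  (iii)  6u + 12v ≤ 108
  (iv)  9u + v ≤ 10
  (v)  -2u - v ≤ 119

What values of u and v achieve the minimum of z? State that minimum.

Vertices and z = -11u + 3v:
  (247/109, -1133/109) → z = -6116/109
  (-293/8, -183/4) → z = 2125/8
  (129/7, -1091/7) → z = -4692/7

The optimum lies where 9u + v = 10 and -2u - v = 119.
Solving simultaneously gives u = 129/7, v = -1091/7.

u = 129/7, v = -1091/7, minimum z = -4692/7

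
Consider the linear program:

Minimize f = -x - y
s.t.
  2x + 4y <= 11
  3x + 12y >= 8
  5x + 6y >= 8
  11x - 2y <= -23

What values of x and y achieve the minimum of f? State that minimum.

x = -35/24, y = 167/48, minimum f = -97/48

Corner points and f = -x - y:
  (-17/4, 39/8) → f = -5/8
  (-35/24, 167/48) → f = -97/48
  (-61/38, 203/76) → f = -81/76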